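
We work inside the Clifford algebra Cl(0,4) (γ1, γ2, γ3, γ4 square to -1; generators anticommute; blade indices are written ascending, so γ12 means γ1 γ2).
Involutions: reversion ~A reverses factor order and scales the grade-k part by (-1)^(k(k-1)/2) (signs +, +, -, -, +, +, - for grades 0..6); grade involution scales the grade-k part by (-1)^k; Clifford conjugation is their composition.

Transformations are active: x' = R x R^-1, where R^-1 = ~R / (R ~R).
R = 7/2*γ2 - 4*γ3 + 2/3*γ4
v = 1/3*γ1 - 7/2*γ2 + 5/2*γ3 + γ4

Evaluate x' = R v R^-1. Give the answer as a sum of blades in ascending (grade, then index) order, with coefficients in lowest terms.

~R = 7/2*γ2 - 4*γ3 + 2/3*γ4, and R ~R = -1033/36, so R^-1 = ~R / (-1033/36).
R v = 259/12 - 7/6*γ12 + 4/3*γ13 - 2/9*γ14 - 21/4*γ23 + 35/6*γ24 - 17/3*γ34
Answer: -1/3*γ1 - 3647/2066*γ2 + 7267/2066*γ3 - 2069/1033*γ4


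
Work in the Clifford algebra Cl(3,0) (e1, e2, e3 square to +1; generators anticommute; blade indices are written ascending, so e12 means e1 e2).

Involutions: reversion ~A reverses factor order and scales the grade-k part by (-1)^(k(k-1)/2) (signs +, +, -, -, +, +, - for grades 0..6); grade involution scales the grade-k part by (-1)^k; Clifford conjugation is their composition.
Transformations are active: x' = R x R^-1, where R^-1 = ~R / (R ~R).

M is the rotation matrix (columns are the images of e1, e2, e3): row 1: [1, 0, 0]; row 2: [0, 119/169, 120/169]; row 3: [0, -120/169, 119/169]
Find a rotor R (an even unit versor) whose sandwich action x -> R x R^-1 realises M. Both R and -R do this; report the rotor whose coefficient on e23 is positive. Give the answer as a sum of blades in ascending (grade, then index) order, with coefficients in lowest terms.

Method: write R = a + b12*e12 + b13*e13 + b23*e23 with a^2 + b12^2 + b13^2 + b23^2 = 1 (so R^-1 = ~R). Expanding the columns R e_j ~R gives tr M = 4a^2 - 1 and, from the antisymmetric part, M21 - M12 = -4a*b12, M13 - M31 = 4a*b13, M32 - M23 = -4a*b23.
Here tr M = 407/169, so a^2 = (1 + tr M)/4 = 144/169 and a = ±12/13. Taking a = 12/13: M21 - M12 = 0, M13 - M31 = 0, M32 - M23 = -240/169, giving b12 = 0, b13 = 0, b23 = 5/13, i.e. R = 12/13 + 5/13*e23.
Its e23 coefficient is already positive.
Answer: 12/13 + 5/13*e23. Sheet selection: the two-to-one cover makes ±R indistinguishable at the matrix level (trace 407/169), so uniqueness comes from the required sign on e23.


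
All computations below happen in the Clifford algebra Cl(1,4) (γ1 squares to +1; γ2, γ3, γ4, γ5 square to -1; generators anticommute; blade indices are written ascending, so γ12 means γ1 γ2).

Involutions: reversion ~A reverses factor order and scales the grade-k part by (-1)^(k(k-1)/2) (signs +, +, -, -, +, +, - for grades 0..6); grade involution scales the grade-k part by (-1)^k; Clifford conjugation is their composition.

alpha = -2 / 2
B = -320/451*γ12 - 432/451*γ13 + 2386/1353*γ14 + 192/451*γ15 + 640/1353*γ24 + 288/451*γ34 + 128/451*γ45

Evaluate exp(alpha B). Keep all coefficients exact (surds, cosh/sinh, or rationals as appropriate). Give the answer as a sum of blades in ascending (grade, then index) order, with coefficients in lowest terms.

B^2 term by term: the squares give (-320/451)^2*(γ12)^2 + (-432/451)^2*(γ13)^2 + (2386/1353)^2*(γ14)^2 + (192/451)^2*(γ15)^2 + (640/1353)^2*(γ24)^2 + (288/451)^2*(γ34)^2 + (128/451)^2*(γ45)^2 = 102400/203401*(+1) + 186624/203401*(+1) + 5692996/1830609*(+1) + 36864/203401*(+1) + 409600/1830609*(-1) + 82944/203401*(-1) + 16384/203401*(-1) = 4 (each basis 2-blade squares to minus the product of its generators' squares); cross terms between blades sharing an index anticommute and cancel; the commuting (index-disjoint) pairs give grade-4 terms 2*c*c'*(blade product), which cancel blade by blade — γ1234: -184320/203401 + 184320/203401 = 0; γ1245: -81920/203401 + 81920/203401 = 0; γ1345: -110592/203401 + 110592/203401 = 0 — confirming B is simple. So B^2 = 4.
B^2 = 4 — since the square is positive, the closed form is hyperbolic: l = 2, alpha*l = -2, so exp(alpha B) = cosh(-2) + (sinh(-2)/2)*B = cosh(2) + (-sinh(2)/2)*B.
Answer: cosh(2) + 160*sinh(2)/451*γ12 + 216*sinh(2)/451*γ13 - 1193*sinh(2)/1353*γ14 - 96*sinh(2)/451*γ15 - 320*sinh(2)/1353*γ24 - 144*sinh(2)/451*γ34 - 64*sinh(2)/451*γ45


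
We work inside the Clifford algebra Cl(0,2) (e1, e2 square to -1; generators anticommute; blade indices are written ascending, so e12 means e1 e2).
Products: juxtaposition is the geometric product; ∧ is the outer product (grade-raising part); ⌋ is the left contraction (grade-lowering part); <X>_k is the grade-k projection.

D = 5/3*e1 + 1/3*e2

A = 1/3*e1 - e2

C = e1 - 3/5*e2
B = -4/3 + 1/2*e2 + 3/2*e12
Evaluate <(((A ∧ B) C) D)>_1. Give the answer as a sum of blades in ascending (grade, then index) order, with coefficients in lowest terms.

step 1: -4/9*e1 + 4/3*e2 + 1/6*e12
step 2: 56/45 + 1/10*e1 + 1/6*e2 - 16/15*e12
step 3: -2/9 + 328/135*e1 - 184/135*e2 - 11/45*e12
step 4: 328/135*e1 - 184/135*e2
Answer: 328/135*e1 - 184/135*e2


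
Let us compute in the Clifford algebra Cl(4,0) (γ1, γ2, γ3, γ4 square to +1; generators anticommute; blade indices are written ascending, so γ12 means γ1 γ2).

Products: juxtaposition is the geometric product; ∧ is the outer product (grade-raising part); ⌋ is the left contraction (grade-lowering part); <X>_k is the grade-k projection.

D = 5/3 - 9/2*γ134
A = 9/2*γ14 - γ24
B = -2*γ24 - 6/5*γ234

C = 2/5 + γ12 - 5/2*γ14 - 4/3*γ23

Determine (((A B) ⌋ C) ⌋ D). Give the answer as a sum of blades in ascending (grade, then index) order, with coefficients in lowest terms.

step 1: -2 + 6/5*γ3 + 9*γ12 - 27/5*γ123
step 2: -49/5 + 8/5*γ2 - 2*γ12 + 5*γ14 + 8/3*γ23
step 3: -49/3 - 45/2*γ3 + 441/10*γ134
Answer: -49/3 - 45/2*γ3 + 441/10*γ134


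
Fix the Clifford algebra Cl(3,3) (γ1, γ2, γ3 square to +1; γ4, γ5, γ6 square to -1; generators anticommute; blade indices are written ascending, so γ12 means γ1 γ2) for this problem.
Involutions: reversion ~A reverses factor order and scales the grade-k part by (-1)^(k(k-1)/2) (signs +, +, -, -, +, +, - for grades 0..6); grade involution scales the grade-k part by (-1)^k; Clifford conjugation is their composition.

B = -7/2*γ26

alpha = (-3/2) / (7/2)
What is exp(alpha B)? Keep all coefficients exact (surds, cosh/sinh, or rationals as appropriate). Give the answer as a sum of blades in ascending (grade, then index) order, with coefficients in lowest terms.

B^2 = (-7/2)^2*(γ26)^2 = 49/4*(+1) = 49/4 (a basis 2-blade squares to minus the product of its generators' squares).
B^2 = 49/4 — since the square is positive, the closed form is hyperbolic: l = 7/2, alpha*l = -3/2, so exp(alpha B) = cosh(-3/2) + (sinh(-3/2)/(7/2))*B = cosh(3/2) + (-2*sinh(3/2)/7)*B.
Answer: cosh(3/2) + sinh(3/2)*γ26


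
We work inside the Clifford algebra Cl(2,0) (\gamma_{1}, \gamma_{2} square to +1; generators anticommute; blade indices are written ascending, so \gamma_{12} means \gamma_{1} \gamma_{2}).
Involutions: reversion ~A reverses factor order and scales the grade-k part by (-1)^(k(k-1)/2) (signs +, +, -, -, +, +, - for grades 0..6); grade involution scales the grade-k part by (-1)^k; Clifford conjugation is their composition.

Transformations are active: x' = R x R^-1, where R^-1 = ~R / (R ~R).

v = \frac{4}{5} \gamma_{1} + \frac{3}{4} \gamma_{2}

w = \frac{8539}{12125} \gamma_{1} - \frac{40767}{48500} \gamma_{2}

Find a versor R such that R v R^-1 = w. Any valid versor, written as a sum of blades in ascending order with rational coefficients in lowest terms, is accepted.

Since q(v) = q(w) = \frac{481}{400}, the sum R = v + w = \frac{18239}{12125} \gamma_{1} - \frac{1098}{12125} \gamma_{2} does the job whenever invertible.
Answer: \frac{18239}{12125} \gamma_{1} - \frac{1098}{12125} \gamma_{2}


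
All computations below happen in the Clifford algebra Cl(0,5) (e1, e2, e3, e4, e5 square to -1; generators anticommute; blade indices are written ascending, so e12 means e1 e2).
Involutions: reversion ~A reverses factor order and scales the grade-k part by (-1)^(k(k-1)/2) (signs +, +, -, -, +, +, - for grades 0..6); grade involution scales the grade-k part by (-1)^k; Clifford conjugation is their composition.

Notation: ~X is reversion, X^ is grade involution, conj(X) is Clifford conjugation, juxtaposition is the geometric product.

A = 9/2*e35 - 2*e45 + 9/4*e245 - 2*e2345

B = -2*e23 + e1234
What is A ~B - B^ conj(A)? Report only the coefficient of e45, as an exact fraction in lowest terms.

first term: 2*e15 + 9*e25 + 4*e45 + 9/4*e135 - 9/2*e345 - 2*e1235 - 9/2*e1245 - 4*e2345
second term: -2*e15 - 9*e25 - 4*e45 + 9/4*e135 - 9/2*e345 - 2*e1235 - 9/2*e1245 - 4*e2345
Answer: 8


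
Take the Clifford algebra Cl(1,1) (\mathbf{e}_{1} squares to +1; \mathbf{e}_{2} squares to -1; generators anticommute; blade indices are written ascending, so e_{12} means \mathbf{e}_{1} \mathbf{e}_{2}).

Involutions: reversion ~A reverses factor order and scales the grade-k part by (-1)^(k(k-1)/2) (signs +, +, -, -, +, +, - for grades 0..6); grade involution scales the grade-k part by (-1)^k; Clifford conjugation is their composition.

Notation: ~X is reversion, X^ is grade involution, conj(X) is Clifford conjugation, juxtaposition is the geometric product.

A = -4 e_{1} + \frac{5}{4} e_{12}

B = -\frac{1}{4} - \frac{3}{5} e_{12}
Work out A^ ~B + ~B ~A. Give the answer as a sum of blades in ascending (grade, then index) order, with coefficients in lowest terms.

first term: \frac{3}{4} - e_{1} + \frac{12}{5} e_{2} - \frac{5}{16} e_{12}
second term: -\frac{3}{4} + e_{1} + \frac{12}{5} e_{2} + \frac{5}{16} e_{12}
Answer: \frac{24}{5} e_{2}


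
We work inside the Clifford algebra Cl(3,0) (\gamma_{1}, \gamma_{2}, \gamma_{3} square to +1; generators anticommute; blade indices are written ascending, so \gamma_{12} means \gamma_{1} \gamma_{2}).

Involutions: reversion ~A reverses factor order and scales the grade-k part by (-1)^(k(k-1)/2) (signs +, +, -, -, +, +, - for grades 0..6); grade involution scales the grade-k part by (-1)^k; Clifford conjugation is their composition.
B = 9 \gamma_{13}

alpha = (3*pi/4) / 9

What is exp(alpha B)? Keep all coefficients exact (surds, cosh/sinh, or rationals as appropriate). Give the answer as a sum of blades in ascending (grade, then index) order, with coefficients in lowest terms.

B^2 = (9)^2*(\gamma_{13})^2 = 81*(-1) = -81 (a basis 2-blade squares to minus the product of its generators' squares).
B^2 = -81 — B^2 < 0, so the exponential closes trigonometrically: l = 9, alpha*l = \frac{3 \pi}{4}, so exp(alpha B) = cos(\frac{3 \pi}{4}) + (sin(\frac{3 \pi}{4})/9)*B = - \frac{\sqrt{2}}{2} + (\frac{\sqrt{2}}{18})*B.
Answer: - \frac{\sqrt{2}}{2} + \frac{\sqrt{2}}{2} \gamma_{13}


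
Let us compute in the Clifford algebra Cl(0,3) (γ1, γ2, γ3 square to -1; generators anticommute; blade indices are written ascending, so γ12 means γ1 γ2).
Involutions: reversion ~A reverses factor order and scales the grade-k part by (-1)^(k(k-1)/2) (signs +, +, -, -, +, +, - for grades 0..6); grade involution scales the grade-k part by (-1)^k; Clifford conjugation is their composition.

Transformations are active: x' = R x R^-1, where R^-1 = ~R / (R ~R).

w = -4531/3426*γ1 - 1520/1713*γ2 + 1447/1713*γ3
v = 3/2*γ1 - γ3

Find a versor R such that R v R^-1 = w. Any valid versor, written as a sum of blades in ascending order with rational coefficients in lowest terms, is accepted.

R = v + w = 304/1713*γ1 - 1520/1713*γ2 - 266/1713*γ3 works: the equal norms (-13/4) guarantee its sandwich swaps v into w.
Answer: 304/1713*γ1 - 1520/1713*γ2 - 266/1713*γ3


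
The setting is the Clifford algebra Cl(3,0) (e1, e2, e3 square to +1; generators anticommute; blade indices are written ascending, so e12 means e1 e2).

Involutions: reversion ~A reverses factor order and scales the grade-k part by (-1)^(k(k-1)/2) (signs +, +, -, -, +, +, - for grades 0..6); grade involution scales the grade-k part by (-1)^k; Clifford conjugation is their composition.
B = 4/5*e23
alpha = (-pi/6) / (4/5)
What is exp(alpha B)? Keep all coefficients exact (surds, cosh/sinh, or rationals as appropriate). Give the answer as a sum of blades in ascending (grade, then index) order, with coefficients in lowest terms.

B^2 = (4/5)^2*(e23)^2 = 16/25*(-1) = -16/25 (a basis 2-blade squares to minus the product of its generators' squares).
B^2 = -16/25 — B^2 < 0, so the exponential closes trigonometrically: l = 4/5, alpha*l = -pi/6, so exp(alpha B) = cos(-pi/6) + (sin(-pi/6)/(4/5))*B = sqrt(3)/2 + (-5/8)*B.
Answer: sqrt(3)/2 - 1/2*e23


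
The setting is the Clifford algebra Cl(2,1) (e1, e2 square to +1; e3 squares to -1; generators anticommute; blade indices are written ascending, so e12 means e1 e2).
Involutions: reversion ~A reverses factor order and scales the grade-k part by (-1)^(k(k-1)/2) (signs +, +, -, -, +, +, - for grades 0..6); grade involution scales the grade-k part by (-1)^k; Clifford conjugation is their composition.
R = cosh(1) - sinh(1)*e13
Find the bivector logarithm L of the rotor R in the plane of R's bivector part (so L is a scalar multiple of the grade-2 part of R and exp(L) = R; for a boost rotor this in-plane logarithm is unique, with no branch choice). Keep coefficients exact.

The scalar part of R is cosh(1), so cosh pins the rapidity up to sign — the sign comes from the bivector part; dividing that part by sinh of the rapidity yields the plane, and the in-plane L = rapidity * plane is unique because the two sign choices cancel.
Concretely: cosh(rapidity) = cosh(1) gives rapidity = ±1, and since rapidity/sinh(rapidity) is even the sign is immaterial: L = (rapidity/sinh(rapidity)) * <R>_2 = (1/sinh(1)) * <R>_2.
Answer: -e13


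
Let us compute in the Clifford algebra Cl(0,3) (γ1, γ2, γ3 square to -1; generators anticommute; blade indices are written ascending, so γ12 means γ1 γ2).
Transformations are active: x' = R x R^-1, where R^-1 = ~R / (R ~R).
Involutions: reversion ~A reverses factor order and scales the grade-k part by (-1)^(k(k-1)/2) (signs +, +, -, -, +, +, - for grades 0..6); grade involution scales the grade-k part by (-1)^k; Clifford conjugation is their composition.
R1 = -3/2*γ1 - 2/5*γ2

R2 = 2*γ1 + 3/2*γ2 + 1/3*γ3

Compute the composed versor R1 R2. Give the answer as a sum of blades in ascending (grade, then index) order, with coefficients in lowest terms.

Distribute over the terms of R1 (each basis-blade product reordered to ascending indices, repeated generators contracted through their squares):
(-3/2*γ1) R2 = 3 - 9/4*γ12 - 1/2*γ13
(-2/5*γ2) R2 = 3/5 + 4/5*γ12 - 2/15*γ23
Summing the partial products and collecting blades:
Answer: 18/5 - 29/20*γ12 - 1/2*γ13 - 2/15*γ23


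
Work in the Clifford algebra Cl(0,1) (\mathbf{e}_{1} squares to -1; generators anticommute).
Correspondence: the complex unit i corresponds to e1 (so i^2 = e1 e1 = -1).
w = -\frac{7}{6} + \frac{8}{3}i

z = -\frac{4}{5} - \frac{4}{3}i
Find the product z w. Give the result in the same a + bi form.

In blades: z = -\frac{4}{5} - \frac{4}{3} e_{1}, w = -\frac{7}{6} + \frac{8}{3} e_{1}.
Distribute z over w term by term (generator squares from the signature, products reordered to ascending indices): (-\frac{4}{5})*w = \frac{14}{15} - \frac{32}{15} e_{1}; (-\frac{4}{3} e_{1})*w = \frac{32}{9} + \frac{14}{9} e_{1}.
Sum: \frac{202}{45} - \frac{26}{45} e_{1}; translating back through the correspondence:
Answer: \frac{202}{45} - \frac{26}{45}i


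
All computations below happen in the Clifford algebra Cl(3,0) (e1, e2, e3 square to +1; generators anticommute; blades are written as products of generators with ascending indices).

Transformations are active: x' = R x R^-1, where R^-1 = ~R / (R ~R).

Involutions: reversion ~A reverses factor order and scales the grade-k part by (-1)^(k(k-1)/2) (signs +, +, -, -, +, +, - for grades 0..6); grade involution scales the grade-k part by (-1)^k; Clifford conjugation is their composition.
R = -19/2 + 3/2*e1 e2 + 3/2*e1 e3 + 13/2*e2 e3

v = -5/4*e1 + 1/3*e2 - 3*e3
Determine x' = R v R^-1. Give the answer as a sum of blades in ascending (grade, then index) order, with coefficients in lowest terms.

~R = -19/2 - 3/2*e1 e2 - 3/2*e1 e3 - 13/2*e2 e3, and R ~R = 137, so R^-1 = ~R / (137).
R v = 63/8*e1 - 499/24*e2 + 677/24*e3 - 105/8*e1 e2 e3
Answer: -149/137*e1 + 1555/548*e2 - 493/411*e3


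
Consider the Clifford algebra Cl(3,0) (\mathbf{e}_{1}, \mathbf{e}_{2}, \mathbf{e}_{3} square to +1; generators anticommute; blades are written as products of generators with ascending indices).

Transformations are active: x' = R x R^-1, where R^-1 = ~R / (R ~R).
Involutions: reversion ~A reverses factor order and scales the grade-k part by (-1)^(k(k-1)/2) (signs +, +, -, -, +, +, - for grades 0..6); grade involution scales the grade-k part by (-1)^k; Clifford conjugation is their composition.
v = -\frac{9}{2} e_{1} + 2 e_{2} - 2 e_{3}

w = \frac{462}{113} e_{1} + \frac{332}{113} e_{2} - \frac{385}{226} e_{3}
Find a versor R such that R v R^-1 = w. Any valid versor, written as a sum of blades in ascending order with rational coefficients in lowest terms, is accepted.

Key observation: q(v) = q(w) = \frac{113}{4} (sandwiches preserve the norm), so R = v + w = -\frac{93}{226} e_{1} + \frac{558}{113} e_{2} - \frac{837}{226} e_{3} works whenever it is invertible — the component of v along it is kept and (v - w)/2 reverses, sending v to w.
Answer: -\frac{93}{226} e_{1} + \frac{558}{113} e_{2} - \frac{837}{226} e_{3}


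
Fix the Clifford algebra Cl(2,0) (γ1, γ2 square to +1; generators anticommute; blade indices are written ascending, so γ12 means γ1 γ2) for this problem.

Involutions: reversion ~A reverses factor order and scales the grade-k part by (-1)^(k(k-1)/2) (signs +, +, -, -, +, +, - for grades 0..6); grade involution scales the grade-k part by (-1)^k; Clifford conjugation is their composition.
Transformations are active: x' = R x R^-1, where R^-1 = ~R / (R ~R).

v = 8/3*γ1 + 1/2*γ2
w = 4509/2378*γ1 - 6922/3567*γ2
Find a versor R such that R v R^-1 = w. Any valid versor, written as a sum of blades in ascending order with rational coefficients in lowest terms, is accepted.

Take R = v + w = 32551/7134*γ1 - 10277/7134*γ2. Because q(v) = q(w) = 265/36, conjugation by R sends v exactly to w.
Answer: 32551/7134*γ1 - 10277/7134*γ2


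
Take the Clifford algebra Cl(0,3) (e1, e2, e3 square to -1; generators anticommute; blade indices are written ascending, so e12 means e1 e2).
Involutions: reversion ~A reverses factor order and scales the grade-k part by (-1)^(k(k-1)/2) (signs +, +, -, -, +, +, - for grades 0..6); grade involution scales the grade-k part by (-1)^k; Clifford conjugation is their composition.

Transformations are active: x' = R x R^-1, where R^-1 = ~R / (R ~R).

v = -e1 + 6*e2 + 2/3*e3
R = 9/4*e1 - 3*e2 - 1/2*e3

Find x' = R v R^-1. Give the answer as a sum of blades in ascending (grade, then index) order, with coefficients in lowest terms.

~R = 9/4*e1 - 3*e2 - 1/2*e3, and R ~R = -229/16, so R^-1 = ~R / (-229/16).
R v = 247/12 + 21/2*e12 + e13 + e23
Answer: -1253/229*e1 + 602/229*e2 + 530/687*e3


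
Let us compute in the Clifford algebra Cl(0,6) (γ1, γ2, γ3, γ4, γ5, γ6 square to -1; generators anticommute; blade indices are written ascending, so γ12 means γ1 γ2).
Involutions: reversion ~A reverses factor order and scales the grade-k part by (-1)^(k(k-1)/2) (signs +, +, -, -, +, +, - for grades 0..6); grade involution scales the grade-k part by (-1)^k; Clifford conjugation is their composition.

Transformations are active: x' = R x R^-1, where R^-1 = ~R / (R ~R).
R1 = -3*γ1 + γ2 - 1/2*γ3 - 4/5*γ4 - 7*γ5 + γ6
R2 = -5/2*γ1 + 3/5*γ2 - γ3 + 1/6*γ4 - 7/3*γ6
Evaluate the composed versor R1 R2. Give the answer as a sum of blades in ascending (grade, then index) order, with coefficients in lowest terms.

Distribute over the terms of R2 (each basis-blade product reordered to ascending indices, repeated generators contracted through their squares):
R1 (-5/2*γ1) = -15/2 + 5/2*γ12 - 5/4*γ13 - 2*γ14 - 35/2*γ15 + 5/2*γ16
R1 (3/5*γ2) = -3/5 - 9/5*γ12 + 3/10*γ23 + 12/25*γ24 + 21/5*γ25 - 3/5*γ26
R1 (-γ3) = -1/2 + 3*γ13 - γ23 - 4/5*γ34 - 7*γ35 + γ36
R1 (1/6*γ4) = 2/15 - 1/2*γ14 + 1/6*γ24 - 1/12*γ34 + 7/6*γ45 - 1/6*γ46
R1 (-7/3*γ6) = 7/3 + 7*γ16 - 7/3*γ26 + 7/6*γ36 + 28/15*γ46 + 49/3*γ56
Summing the partial products and collecting blades:
Answer: -92/15 + 7/10*γ12 + 7/4*γ13 - 5/2*γ14 - 35/2*γ15 + 19/2*γ16 - 7/10*γ23 + 97/150*γ24 + 21/5*γ25 - 44/15*γ26 - 53/60*γ34 - 7*γ35 + 13/6*γ36 + 7/6*γ45 + 17/10*γ46 + 49/3*γ56


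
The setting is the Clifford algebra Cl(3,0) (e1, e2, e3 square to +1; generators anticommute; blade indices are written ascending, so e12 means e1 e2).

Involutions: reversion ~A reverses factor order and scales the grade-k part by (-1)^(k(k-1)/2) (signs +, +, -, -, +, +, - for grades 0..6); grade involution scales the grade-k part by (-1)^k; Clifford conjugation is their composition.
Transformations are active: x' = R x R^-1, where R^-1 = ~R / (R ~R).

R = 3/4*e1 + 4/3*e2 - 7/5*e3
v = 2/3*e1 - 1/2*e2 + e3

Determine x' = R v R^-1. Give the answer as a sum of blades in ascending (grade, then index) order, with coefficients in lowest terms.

~R = 3/4*e1 + 4/3*e2 - 7/5*e3, and R ~R = 15481/3600, so R^-1 = ~R / (15481/3600).
R v = -47/30 - 91/72*e12 + 101/60*e13 + 19/30*e23
Answer: -56342/46443*e1 - 14599/30962*e2 + 311/15481*e3


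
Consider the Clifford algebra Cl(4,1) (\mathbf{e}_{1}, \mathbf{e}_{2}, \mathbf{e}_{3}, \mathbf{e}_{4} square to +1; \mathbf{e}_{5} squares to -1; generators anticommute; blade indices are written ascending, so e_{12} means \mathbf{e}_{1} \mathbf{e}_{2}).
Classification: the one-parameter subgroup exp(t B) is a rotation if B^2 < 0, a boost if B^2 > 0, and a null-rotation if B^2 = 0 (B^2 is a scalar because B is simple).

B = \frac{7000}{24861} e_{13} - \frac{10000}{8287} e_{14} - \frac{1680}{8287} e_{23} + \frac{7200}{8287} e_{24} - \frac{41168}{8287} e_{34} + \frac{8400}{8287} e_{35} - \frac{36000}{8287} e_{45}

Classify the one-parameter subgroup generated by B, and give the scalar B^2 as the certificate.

B^2 term by term: the squares give (\frac{7000}{24861})^2*(e_{13})^2 + (-\frac{10000}{8287})^2*(e_{14})^2 + (-\frac{1680}{8287})^2*(e_{23})^2 + (\frac{7200}{8287})^2*(e_{24})^2 + (-\frac{41168}{8287})^2*(e_{34})^2 + (\frac{8400}{8287})^2*(e_{35})^2 + (-\frac{36000}{8287})^2*(e_{45})^2 = \frac{49000000}{618069321}*(-1) + \frac{100000000}{68674369}*(-1) + \frac{2822400}{68674369}*(-1) + \frac{51840000}{68674369}*(-1) + \frac{1694804224}{68674369}*(-1) + \frac{70560000}{68674369}*(+1) + \frac{1296000000}{68674369}*(+1) = -\frac{64}{9} (each basis 2-blade squares to minus the product of its generators' squares); cross terms between blades sharing an index anticommute and cancel; the commuting (index-disjoint) pairs give grade-4 terms 2*c*c'*(blade product), which cancel blade by blade — e_{1234}: -\frac{33600000}{68674369} + \frac{33600000}{68674369} = 0; e_{1345}: -\frac{168000000}{68674369} + \frac{168000000}{68674369} = 0; e_{2345}: \frac{120960000}{68674369} - \frac{120960000}{68674369} = 0 — confirming B is simple. So B^2 = -\frac{64}{9}.
Answer: rotation, certificate B^2 = -\frac{64}{9}. Check the certificate: B^2 = -\frac{64}{9}, and that sign is decisive whatever form B takes.


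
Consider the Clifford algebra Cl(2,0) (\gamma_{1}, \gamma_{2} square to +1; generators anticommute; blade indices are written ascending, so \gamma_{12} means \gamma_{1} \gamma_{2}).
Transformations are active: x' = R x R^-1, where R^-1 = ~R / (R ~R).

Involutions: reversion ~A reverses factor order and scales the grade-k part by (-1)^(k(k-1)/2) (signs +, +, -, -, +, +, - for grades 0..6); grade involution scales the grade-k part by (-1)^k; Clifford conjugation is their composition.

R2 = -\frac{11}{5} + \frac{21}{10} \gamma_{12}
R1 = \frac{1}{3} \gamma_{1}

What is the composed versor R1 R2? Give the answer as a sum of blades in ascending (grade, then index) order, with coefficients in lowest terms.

Distribute over the terms of R1 (each basis-blade product reordered to ascending indices, repeated generators contracted through their squares):
(\frac{1}{3} \gamma_{1}) R2 = -\frac{11}{15} \gamma_{1} + \frac{7}{10} \gamma_{2}
Answer: -\frac{11}{15} \gamma_{1} + \frac{7}{10} \gamma_{2}


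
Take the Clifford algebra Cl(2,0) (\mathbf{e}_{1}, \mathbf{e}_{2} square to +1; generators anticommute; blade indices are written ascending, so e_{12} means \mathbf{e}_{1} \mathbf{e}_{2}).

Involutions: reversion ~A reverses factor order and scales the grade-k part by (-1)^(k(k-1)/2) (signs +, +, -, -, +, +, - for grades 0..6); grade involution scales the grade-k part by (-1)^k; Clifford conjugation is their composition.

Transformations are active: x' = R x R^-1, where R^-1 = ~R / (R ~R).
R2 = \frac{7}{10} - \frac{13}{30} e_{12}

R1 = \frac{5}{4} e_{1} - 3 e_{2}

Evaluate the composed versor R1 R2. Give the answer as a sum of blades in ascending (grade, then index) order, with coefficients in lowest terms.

Distribute over the terms of R1 (each basis-blade product reordered to ascending indices, repeated generators contracted through their squares):
(\frac{5}{4} e_{1}) R2 = \frac{7}{8} e_{1} - \frac{13}{24} e_{2}
(-3 e_{2}) R2 = -\frac{13}{10} e_{1} - \frac{21}{10} e_{2}
Summing the partial products and collecting blades:
Answer: -\frac{17}{40} e_{1} - \frac{317}{120} e_{2}


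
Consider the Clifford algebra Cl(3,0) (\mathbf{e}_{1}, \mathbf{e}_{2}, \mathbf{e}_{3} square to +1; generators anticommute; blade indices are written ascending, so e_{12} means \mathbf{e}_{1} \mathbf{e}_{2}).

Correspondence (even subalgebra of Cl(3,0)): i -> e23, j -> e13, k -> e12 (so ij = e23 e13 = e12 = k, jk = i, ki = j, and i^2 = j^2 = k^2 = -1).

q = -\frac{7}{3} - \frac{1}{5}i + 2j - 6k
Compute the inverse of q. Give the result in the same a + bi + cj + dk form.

In blades: q = -\frac{7}{3} - 6 e_{12} + 2 e_{13} - \frac{1}{5} e_{23}.
With qbar = -\frac{7}{3} + 6 e_{12} - 2 e_{13} + \frac{1}{5} e_{23} (scalar fixed, mapped units negated), q qbar = \frac{10234}{225} (the sum of squared coefficients), so q^-1 = qbar / (\frac{10234}{225}) = -\frac{75}{1462} + \frac{675}{5117} e_{12} - \frac{225}{5117} e_{13} + \frac{45}{10234} e_{23}; translating back:
Answer: -\frac{75}{1462} + \frac{45}{10234}i - \frac{225}{5117}j + \frac{675}{5117}k


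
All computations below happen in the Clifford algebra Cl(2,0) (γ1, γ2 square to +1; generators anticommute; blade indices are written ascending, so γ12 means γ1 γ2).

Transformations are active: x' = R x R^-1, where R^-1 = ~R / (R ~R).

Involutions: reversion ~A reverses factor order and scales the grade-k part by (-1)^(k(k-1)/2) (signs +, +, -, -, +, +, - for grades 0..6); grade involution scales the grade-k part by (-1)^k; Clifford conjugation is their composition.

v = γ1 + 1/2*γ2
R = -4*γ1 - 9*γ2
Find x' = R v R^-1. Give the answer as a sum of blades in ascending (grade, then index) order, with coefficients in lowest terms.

~R = -4*γ1 - 9*γ2, and R ~R = 97, so R^-1 = ~R / (97).
R v = -17/2 + 7*γ12
Answer: -29/97*γ1 + 209/194*γ2


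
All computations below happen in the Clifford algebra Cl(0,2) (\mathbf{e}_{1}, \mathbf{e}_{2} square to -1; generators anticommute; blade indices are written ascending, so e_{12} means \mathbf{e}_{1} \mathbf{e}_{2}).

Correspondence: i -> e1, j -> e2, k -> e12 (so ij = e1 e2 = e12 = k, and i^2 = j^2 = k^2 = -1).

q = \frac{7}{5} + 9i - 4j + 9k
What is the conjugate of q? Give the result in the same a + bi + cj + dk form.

In blades: q = \frac{7}{5} + 9 e_{1} - 4 e_{2} + 9 e_{12}.
Conjugation here is Clifford conjugation: the scalar is fixed and the grade-1 and grade-2 blades all flip sign, giving \frac{7}{5} - 9 e_{1} + 4 e_{2} - 9 e_{12}; translating back:
Answer: \frac{7}{5} - 9i + 4j - 9k


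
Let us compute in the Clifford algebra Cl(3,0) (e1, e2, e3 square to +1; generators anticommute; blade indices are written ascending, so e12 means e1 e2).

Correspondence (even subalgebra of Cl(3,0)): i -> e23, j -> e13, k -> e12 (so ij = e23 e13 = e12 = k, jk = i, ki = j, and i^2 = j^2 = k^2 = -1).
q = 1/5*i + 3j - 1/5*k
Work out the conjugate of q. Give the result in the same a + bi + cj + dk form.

In blades: q = -1/5*e12 + 3*e13 + 1/5*e23.
Quaternion conjugation is reversion on the even subalgebra: the scalar is fixed and every grade-2 blade flips sign, giving 1/5*e12 - 3*e13 - 1/5*e23; translating back:
Answer: -1/5*i - 3j + 1/5*k


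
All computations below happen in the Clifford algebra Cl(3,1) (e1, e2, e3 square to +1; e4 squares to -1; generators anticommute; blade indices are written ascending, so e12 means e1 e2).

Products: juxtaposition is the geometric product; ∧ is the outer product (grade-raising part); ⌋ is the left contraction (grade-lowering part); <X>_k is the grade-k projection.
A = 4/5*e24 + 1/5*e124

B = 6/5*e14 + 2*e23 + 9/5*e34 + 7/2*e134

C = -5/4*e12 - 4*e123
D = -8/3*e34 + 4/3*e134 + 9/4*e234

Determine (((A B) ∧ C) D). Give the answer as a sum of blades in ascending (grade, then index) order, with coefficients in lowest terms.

step 1: -6/25*e2 - 24/25*e12 + 107/50*e23 + 8/5*e34 + 79/25*e123 + 2/5*e134
step 2: -2*e1234
step 3: -9/2*e1 + 8/3*e2 + 16/3*e12
Answer: -9/2*e1 + 8/3*e2 + 16/3*e12


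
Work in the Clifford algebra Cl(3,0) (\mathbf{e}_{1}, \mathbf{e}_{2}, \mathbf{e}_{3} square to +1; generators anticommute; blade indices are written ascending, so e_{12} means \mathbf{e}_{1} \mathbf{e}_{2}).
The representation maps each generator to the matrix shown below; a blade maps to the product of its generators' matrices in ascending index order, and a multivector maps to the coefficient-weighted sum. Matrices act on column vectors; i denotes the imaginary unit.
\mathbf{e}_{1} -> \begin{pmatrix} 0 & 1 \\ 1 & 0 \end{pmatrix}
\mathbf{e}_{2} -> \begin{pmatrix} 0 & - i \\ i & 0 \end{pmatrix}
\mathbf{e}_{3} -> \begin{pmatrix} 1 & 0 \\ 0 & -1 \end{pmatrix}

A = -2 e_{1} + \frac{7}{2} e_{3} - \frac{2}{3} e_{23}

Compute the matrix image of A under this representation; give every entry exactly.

Bivector images (products of the table entries): rho(e_{23}) = rho(\mathbf{e}_{2})rho(\mathbf{e}_{3}) = \begin{pmatrix} 0 & i \\ i & 0 \end{pmatrix}.
M = (-2)*rho(e_{1}) + (\frac{7}{2})*rho(e_{3}) + (-\frac{2}{3})*rho(e_{23}), summed entrywise:
Answer: \begin{pmatrix} \frac{7}{2} & -2 - \frac{2 i}{3} \\ -2 - \frac{2 i}{3} & - \frac{7}{2} \end{pmatrix}


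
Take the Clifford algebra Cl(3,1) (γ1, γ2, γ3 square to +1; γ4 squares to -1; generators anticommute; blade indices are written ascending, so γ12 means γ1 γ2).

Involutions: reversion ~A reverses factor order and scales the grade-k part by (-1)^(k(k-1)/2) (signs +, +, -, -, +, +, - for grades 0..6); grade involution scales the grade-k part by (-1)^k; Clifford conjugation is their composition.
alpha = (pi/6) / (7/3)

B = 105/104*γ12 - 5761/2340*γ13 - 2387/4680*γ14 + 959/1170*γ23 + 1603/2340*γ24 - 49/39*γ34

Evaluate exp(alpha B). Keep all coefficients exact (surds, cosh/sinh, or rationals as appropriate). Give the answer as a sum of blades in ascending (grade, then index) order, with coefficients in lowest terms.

B^2 term by term: the squares give (105/104)^2*(γ12)^2 + (-5761/2340)^2*(γ13)^2 + (-2387/4680)^2*(γ14)^2 + (959/1170)^2*(γ23)^2 + (1603/2340)^2*(γ24)^2 + (-49/39)^2*(γ34)^2 = 11025/10816*(-1) + 33189121/5475600*(-1) + 5697769/21902400*(+1) + 919681/1368900*(-1) + 2569609/5475600*(+1) + 2401/1521*(+1) = -49/9 (each basis 2-blade squares to minus the product of its generators' squares); cross terms between blades sharing an index anticommute and cancel; the commuting (index-disjoint) pairs give grade-4 terms 2*c*c'*(blade product), which cancel blade by blade — γ1234: -1715/676 + 9234883/2737800 - 2289133/2737800 = 0 — confirming B is simple. So B^2 = -49/9.
B^2 = -49/9 — the series telescopes trigonometrically here: l = 7/3, alpha*l = pi/6, so exp(alpha B) = cos(pi/6) + (sin(pi/6)/(7/3))*B = sqrt(3)/2 + (3/14)*B.
Answer: sqrt(3)/2 + 45/208*γ12 - 823/1560*γ13 - 341/3120*γ14 + 137/780*γ23 + 229/1560*γ24 - 7/26*γ34


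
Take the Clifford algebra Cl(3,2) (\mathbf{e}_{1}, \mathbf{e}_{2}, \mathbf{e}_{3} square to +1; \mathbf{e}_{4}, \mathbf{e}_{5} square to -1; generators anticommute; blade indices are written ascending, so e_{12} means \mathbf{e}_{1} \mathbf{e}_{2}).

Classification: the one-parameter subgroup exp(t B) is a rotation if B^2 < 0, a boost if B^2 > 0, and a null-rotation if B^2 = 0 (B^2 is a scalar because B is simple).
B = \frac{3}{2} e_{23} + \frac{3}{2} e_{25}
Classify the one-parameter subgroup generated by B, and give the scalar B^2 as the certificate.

B^2 term by term: the squares give (\frac{3}{2})^2*(e_{23})^2 + (\frac{3}{2})^2*(e_{25})^2 = \frac{9}{4}*(-1) + \frac{9}{4}*(+1) = 0 (each basis 2-blade squares to minus the product of its generators' squares); cross terms between blades sharing an index anticommute and cancel. So B^2 = 0.
Answer: null-rotation, certificate B^2 = 0. Why this suffices: the scalar 0 survives any versor conjugation, so its sign alone determines the class however B is presented.


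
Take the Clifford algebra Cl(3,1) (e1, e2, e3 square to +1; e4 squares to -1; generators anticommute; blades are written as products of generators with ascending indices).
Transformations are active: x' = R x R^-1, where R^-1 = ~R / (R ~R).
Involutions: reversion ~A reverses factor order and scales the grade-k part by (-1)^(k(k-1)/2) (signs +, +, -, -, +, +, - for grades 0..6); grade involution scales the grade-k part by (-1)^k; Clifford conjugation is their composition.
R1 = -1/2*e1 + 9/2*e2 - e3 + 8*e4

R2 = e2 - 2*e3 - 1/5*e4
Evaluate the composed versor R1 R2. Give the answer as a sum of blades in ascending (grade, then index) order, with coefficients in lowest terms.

Distribute over the terms of R2 (each basis-blade product reordered to ascending indices, repeated generators contracted through their squares):
R1 (e2) = 9/2 - 1/2*e1 e2 + e2 e3 - 8*e2 e4
R1 (-2*e3) = 2 + e1 e3 - 9*e2 e3 + 16*e3 e4
R1 (-1/5*e4) = 8/5 + 1/10*e1 e4 - 9/10*e2 e4 + 1/5*e3 e4
Summing the partial products and collecting blades:
Answer: 81/10 - 1/2*e1 e2 + e1 e3 + 1/10*e1 e4 - 8*e2 e3 - 89/10*e2 e4 + 81/5*e3 e4


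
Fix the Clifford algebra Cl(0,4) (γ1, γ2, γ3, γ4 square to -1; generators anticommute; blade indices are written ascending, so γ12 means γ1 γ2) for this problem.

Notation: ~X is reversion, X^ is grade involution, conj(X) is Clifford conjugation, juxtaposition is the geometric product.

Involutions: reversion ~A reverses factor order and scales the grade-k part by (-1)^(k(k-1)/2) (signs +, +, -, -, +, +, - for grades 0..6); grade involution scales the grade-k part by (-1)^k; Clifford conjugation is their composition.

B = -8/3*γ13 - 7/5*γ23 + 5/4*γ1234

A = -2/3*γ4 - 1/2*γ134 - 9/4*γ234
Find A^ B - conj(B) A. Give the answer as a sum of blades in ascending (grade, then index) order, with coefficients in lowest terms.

first term: -45/16*γ1 + 5/8*γ2 + 269/60*γ4 + 5/6*γ123 + 53/10*γ124 - 16/9*γ134 - 14/15*γ234
second term: -45/16*γ1 + 5/8*γ2 + 269/60*γ4 + 5/6*γ123 - 53/10*γ124 - 16/9*γ134 - 14/15*γ234
Answer: 53/5*γ124


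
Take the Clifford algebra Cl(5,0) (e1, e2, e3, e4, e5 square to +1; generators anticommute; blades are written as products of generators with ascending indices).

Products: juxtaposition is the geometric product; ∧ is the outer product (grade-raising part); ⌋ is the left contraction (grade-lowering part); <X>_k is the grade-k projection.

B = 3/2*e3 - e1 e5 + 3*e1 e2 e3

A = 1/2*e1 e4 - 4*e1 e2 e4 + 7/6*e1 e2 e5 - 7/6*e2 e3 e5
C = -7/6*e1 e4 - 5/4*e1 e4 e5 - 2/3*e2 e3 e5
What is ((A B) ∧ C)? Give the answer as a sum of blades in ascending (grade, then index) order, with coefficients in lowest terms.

step 1: -7/6*e2 - 7/2*e1 e5 + 7/4*e2 e5 - 12*e3 e4 + 7/2*e3 e5 + 1/2*e4 e5 - 7/6*e1 e2 e3 - 3/4*e1 e3 e4 - 3/2*e2 e3 e4 + 4*e2 e4 e5 + 6*e1 e2 e3 e4 - 7/4*e1 e2 e3 e5
step 2: -49/36*e1 e2 e4 + 7/12*e1 e2 e4 e5 + 49/12*e1 e3 e4 e5
Answer: -49/36*e1 e2 e4 + 7/12*e1 e2 e4 e5 + 49/12*e1 e3 e4 e5


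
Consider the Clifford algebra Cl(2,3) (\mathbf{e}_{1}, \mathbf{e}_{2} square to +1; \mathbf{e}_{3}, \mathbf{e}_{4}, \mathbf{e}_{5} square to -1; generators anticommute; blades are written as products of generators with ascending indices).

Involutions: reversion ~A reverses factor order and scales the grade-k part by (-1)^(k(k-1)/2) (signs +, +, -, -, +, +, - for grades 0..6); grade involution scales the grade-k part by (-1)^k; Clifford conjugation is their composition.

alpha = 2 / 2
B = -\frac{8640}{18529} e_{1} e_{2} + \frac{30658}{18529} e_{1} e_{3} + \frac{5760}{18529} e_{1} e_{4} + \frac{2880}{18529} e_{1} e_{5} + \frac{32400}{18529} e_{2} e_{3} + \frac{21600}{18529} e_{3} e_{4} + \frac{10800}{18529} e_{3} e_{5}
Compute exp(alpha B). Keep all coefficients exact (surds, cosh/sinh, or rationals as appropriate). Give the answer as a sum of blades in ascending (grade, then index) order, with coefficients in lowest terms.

B^2 term by term: the squares give (-\frac{8640}{18529})^2*(e_{1} e_{2})^2 + (\frac{30658}{18529})^2*(e_{1} e_{3})^2 + (\frac{5760}{18529})^2*(e_{1} e_{4})^2 + (\frac{2880}{18529})^2*(e_{1} e_{5})^2 + (\frac{32400}{18529})^2*(e_{2} e_{3})^2 + (\frac{21600}{18529})^2*(e_{3} e_{4})^2 + (\frac{10800}{18529})^2*(e_{3} e_{5})^2 = \frac{74649600}{343323841}*(-1) + \frac{939912964}{343323841}*(+1) + \frac{33177600}{343323841}*(+1) + \frac{8294400}{343323841}*(+1) + \frac{1049760000}{343323841}*(+1) + \frac{466560000}{343323841}*(-1) + \frac{116640000}{343323841}*(-1) = 4 (each basis 2-blade squares to minus the product of its generators' squares); cross terms between blades sharing an index anticommute and cancel; the commuting (index-disjoint) pairs give grade-4 terms 2*c*c'*(blade product), which cancel blade by blade — e_{1} e_{2} e_{3} e_{4}: -\frac{373248000}{343323841} + \frac{373248000}{343323841} = 0; e_{1} e_{2} e_{3} e_{5}: -\frac{186624000}{343323841} + \frac{186624000}{343323841} = 0; e_{1} e_{3} e_{4} e_{5}: -\frac{124416000}{343323841} + \frac{124416000}{343323841} = 0 — confirming B is simple. So B^2 = 4.
B^2 = 4 — hyperbolic case — the even/odd split gives cosh and sinh: l = 2, alpha*l = 2, so exp(alpha B) = cosh(2) + (sinh(2)/2)*B = \cosh{\left(2 \right)} + (\frac{\sinh{\left(2 \right)}}{2})*B.
Answer: \cosh{\left(2 \right)} - \frac{4320 \sinh{\left(2 \right)}}{18529} e_{1} e_{2} + \frac{15329 \sinh{\left(2 \right)}}{18529} e_{1} e_{3} + \frac{2880 \sinh{\left(2 \right)}}{18529} e_{1} e_{4} + \frac{1440 \sinh{\left(2 \right)}}{18529} e_{1} e_{5} + \frac{16200 \sinh{\left(2 \right)}}{18529} e_{2} e_{3} + \frac{10800 \sinh{\left(2 \right)}}{18529} e_{3} e_{4} + \frac{5400 \sinh{\left(2 \right)}}{18529} e_{3} e_{5}


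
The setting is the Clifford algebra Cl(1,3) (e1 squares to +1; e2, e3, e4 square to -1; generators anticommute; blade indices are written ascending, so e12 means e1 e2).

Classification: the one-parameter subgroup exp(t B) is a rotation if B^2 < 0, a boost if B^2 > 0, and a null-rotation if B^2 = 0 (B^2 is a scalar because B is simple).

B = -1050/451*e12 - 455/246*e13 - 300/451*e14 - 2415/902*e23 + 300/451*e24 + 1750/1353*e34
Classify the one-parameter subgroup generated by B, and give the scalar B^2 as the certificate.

B^2 term by term: the squares give (-1050/451)^2*(e12)^2 + (-455/246)^2*(e13)^2 + (-300/451)^2*(e14)^2 + (-2415/902)^2*(e23)^2 + (300/451)^2*(e24)^2 + (1750/1353)^2*(e34)^2 = 1102500/203401*(+1) + 207025/60516*(+1) + 90000/203401*(+1) + 5832225/813604*(-1) + 90000/203401*(-1) + 3062500/1830609*(-1) = 0 (each basis 2-blade squares to minus the product of its generators' squares); cross terms between blades sharing an index anticommute and cancel; the commuting (index-disjoint) pairs give grade-4 terms 2*c*c'*(blade product), which cancel blade by blade — e1234: -1225000/203401 + 45500/18491 + 724500/203401 = 0 — confirming B is simple. So B^2 = 0.
Answer: null-rotation, certificate B^2 = 0. B^2 = 0 is basis-independent, so its sign is the whole story.


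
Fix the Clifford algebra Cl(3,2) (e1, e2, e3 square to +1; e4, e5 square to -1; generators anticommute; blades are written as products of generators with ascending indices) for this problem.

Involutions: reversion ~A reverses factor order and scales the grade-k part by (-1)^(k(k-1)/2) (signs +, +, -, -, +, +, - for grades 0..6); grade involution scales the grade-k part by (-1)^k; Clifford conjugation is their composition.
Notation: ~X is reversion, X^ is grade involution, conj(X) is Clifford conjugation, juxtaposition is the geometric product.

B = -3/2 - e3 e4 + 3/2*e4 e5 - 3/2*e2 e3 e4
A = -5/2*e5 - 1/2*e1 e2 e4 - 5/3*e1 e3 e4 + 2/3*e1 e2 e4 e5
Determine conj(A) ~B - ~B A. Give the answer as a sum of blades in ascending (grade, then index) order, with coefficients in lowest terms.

first term: -5/3*e1 - 15/4*e4 - 15/4*e5 - 3/2*e1 e2 + 3/4*e1 e3 - 1/2*e1 e2 e3 + 3/4*e1 e2 e4 - 3/4*e1 e2 e5 + 5/2*e1 e3 e4 - 3/2*e1 e3 e5 + 5/2*e3 e4 e5 + 2/3*e1 e2 e3 e5 - e1 e2 e4 e5 - 15/4*e2 e3 e4 e5
second term: -5/3*e1 - 15/4*e4 + 15/4*e5 + 7/2*e1 e2 - 3/4*e1 e3 + 1/2*e1 e2 e3 + 3/4*e1 e2 e4 + 3/4*e1 e2 e5 + 5/2*e1 e3 e4 + 7/2*e1 e3 e5 - 5/2*e3 e4 e5 - 2/3*e1 e2 e3 e5 - e1 e2 e4 e5 - 15/4*e2 e3 e4 e5
Answer: -15/2*e5 - 5*e1 e2 + 3/2*e1 e3 - e1 e2 e3 - 3/2*e1 e2 e5 - 5*e1 e3 e5 + 5*e3 e4 e5 + 4/3*e1 e2 e3 e5
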